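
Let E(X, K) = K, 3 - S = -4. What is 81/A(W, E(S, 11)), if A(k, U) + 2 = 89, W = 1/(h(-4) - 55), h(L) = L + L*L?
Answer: 27/29 ≈ 0.93103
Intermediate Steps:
S = 7 (S = 3 - 1*(-4) = 3 + 4 = 7)
h(L) = L + L**2
W = -1/43 (W = 1/(-4*(1 - 4) - 55) = 1/(-4*(-3) - 55) = 1/(12 - 55) = 1/(-43) = -1/43 ≈ -0.023256)
A(k, U) = 87 (A(k, U) = -2 + 89 = 87)
81/A(W, E(S, 11)) = 81/87 = 81*(1/87) = 27/29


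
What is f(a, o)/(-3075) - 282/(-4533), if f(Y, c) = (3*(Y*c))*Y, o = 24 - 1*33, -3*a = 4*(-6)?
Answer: 966686/1548775 ≈ 0.62416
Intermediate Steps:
a = 8 (a = -4*(-6)/3 = -1/3*(-24) = 8)
o = -9 (o = 24 - 33 = -9)
f(Y, c) = 3*c*Y**2 (f(Y, c) = (3*Y*c)*Y = 3*c*Y**2)
f(a, o)/(-3075) - 282/(-4533) = (3*(-9)*8**2)/(-3075) - 282/(-4533) = (3*(-9)*64)*(-1/3075) - 282*(-1/4533) = -1728*(-1/3075) + 94/1511 = 576/1025 + 94/1511 = 966686/1548775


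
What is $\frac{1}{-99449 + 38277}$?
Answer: $- \frac{1}{61172} \approx -1.6347 \cdot 10^{-5}$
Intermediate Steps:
$\frac{1}{-99449 + 38277} = \frac{1}{-61172} = - \frac{1}{61172}$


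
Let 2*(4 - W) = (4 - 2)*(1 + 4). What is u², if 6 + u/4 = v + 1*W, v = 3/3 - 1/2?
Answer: 676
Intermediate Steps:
v = ½ (v = 3*(⅓) - 1*½ = 1 - ½ = ½ ≈ 0.50000)
W = -1 (W = 4 - (4 - 2)*(1 + 4)/2 = 4 - 5 = -1)
u = -26 (u = -24 + 4*(½ + 1*(-1)) = -24 + 4*(½ - 1) = -24 + 4*(-½) = -24 - 2 = -26)
u² = (-26)² = 676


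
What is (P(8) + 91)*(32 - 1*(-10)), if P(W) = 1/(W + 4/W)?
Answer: 65058/17 ≈ 3826.9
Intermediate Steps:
(P(8) + 91)*(32 - 1*(-10)) = (8/(4 + 8²) + 91)*(32 - 1*(-10)) = (8/(4 + 64) + 91)*(32 + 10) = (8/68 + 91)*42 = (8*(1/68) + 91)*42 = (2/17 + 91)*42 = (1549/17)*42 = 65058/17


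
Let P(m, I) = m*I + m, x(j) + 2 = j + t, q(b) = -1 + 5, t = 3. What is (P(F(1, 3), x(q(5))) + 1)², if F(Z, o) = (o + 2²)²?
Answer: 87025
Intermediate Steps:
q(b) = 4
x(j) = 1 + j (x(j) = -2 + (j + 3) = -2 + (3 + j) = 1 + j)
F(Z, o) = (4 + o)² (F(Z, o) = (o + 4)² = (4 + o)²)
P(m, I) = m + I*m (P(m, I) = I*m + m = m + I*m)
(P(F(1, 3), x(q(5))) + 1)² = ((4 + 3)²*(1 + (1 + 4)) + 1)² = (7²*(1 + 5) + 1)² = (49*6 + 1)² = (294 + 1)² = 295² = 87025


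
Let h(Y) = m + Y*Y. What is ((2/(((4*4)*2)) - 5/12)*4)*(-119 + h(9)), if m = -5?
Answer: 731/12 ≈ 60.917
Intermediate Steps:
h(Y) = -5 + Y² (h(Y) = -5 + Y*Y = -5 + Y²)
((2/(((4*4)*2)) - 5/12)*4)*(-119 + h(9)) = ((2/(((4*4)*2)) - 5/12)*4)*(-119 + (-5 + 9²)) = ((2/((16*2)) - 5*1/12)*4)*(-119 + (-5 + 81)) = ((2/32 - 5/12)*4)*(-119 + 76) = ((2*(1/32) - 5/12)*4)*(-43) = ((1/16 - 5/12)*4)*(-43) = -17/48*4*(-43) = -17/12*(-43) = 731/12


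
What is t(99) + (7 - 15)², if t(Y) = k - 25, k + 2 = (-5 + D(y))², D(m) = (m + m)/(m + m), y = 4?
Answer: 53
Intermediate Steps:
D(m) = 1 (D(m) = (2*m)/((2*m)) = (2*m)*(1/(2*m)) = 1)
k = 14 (k = -2 + (-5 + 1)² = -2 + (-4)² = -2 + 16 = 14)
t(Y) = -11 (t(Y) = 14 - 25 = -11)
t(99) + (7 - 15)² = -11 + (7 - 15)² = -11 + (-8)² = -11 + 64 = 53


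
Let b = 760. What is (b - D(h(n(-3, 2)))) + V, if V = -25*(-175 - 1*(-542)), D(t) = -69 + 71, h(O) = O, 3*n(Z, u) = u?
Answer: -8417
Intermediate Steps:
n(Z, u) = u/3
D(t) = 2
V = -9175 (V = -25*(-175 + 542) = -25*367 = -9175)
(b - D(h(n(-3, 2)))) + V = (760 - 1*2) - 9175 = (760 - 2) - 9175 = 758 - 9175 = -8417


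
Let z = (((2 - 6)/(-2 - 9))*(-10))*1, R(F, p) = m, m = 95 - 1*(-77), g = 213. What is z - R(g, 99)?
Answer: -1932/11 ≈ -175.64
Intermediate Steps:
m = 172 (m = 95 + 77 = 172)
R(F, p) = 172
z = -40/11 (z = (-4/(-11)*(-10))*1 = (-4*(-1/11)*(-10))*1 = ((4/11)*(-10))*1 = -40/11*1 = -40/11 ≈ -3.6364)
z - R(g, 99) = -40/11 - 1*172 = -40/11 - 172 = -1932/11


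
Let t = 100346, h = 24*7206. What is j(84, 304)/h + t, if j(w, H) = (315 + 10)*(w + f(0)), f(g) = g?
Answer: 1446188827/14412 ≈ 1.0035e+5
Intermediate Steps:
j(w, H) = 325*w (j(w, H) = (315 + 10)*(w + 0) = 325*w)
h = 172944
j(84, 304)/h + t = (325*84)/172944 + 100346 = 27300*(1/172944) + 100346 = 2275/14412 + 100346 = 1446188827/14412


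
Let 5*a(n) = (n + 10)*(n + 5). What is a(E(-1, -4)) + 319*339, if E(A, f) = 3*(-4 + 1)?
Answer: 540701/5 ≈ 1.0814e+5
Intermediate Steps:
E(A, f) = -9 (E(A, f) = 3*(-3) = -9)
a(n) = (5 + n)*(10 + n)/5 (a(n) = ((n + 10)*(n + 5))/5 = ((10 + n)*(5 + n))/5 = ((5 + n)*(10 + n))/5 = (5 + n)*(10 + n)/5)
a(E(-1, -4)) + 319*339 = (10 + 3*(-9) + (⅕)*(-9)²) + 319*339 = (10 - 27 + (⅕)*81) + 108141 = (10 - 27 + 81/5) + 108141 = -⅘ + 108141 = 540701/5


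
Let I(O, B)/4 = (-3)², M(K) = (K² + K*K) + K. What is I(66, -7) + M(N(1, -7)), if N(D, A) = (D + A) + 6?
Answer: 36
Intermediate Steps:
N(D, A) = 6 + A + D (N(D, A) = (A + D) + 6 = 6 + A + D)
M(K) = K + 2*K² (M(K) = (K² + K²) + K = 2*K² + K = K + 2*K²)
I(O, B) = 36 (I(O, B) = 4*(-3)² = 4*9 = 36)
I(66, -7) + M(N(1, -7)) = 36 + (6 - 7 + 1)*(1 + 2*(6 - 7 + 1)) = 36 + 0*(1 + 2*0) = 36 + 0*(1 + 0) = 36 + 0*1 = 36 + 0 = 36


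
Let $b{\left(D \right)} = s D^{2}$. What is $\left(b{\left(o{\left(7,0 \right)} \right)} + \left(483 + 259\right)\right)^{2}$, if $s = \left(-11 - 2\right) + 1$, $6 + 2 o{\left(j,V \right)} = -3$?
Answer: $249001$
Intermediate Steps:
$o{\left(j,V \right)} = - \frac{9}{2}$ ($o{\left(j,V \right)} = -3 + \frac{1}{2} \left(-3\right) = -3 - \frac{3}{2} = - \frac{9}{2}$)
$s = -12$ ($s = -13 + 1 = -12$)
$b{\left(D \right)} = - 12 D^{2}$
$\left(b{\left(o{\left(7,0 \right)} \right)} + \left(483 + 259\right)\right)^{2} = \left(- 12 \left(- \frac{9}{2}\right)^{2} + \left(483 + 259\right)\right)^{2} = \left(\left(-12\right) \frac{81}{4} + 742\right)^{2} = \left(-243 + 742\right)^{2} = 499^{2} = 249001$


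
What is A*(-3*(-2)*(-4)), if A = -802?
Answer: 19248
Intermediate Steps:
A*(-3*(-2)*(-4)) = -802*(-3*(-2))*(-4) = -4812*(-4) = -802*(-24) = 19248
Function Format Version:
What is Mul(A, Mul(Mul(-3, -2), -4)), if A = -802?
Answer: 19248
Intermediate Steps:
Mul(A, Mul(Mul(-3, -2), -4)) = Mul(-802, Mul(Mul(-3, -2), -4)) = Mul(-802, Mul(6, -4)) = Mul(-802, -24) = 19248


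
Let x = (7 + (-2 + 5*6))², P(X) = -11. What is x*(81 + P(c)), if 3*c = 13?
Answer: 85750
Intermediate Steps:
c = 13/3 (c = (⅓)*13 = 13/3 ≈ 4.3333)
x = 1225 (x = (7 + (-2 + 30))² = (7 + 28)² = 35² = 1225)
x*(81 + P(c)) = 1225*(81 - 11) = 1225*70 = 85750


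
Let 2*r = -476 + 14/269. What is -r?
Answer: 64015/269 ≈ 237.97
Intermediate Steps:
r = -64015/269 (r = (-476 + 14/269)/2 = (½)*(-128030/269) = -64015/269 ≈ -237.97)
-r = -1*(-64015/269) = 64015/269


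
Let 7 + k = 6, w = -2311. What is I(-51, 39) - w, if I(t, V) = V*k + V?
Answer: 2311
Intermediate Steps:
k = -1 (k = -7 + 6 = -1)
I(t, V) = 0 (I(t, V) = V*(-1) + V = -V + V = 0)
I(-51, 39) - w = 0 - 1*(-2311) = 0 + 2311 = 2311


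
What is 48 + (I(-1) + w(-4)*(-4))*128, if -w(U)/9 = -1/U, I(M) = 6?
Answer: 1968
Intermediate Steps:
w(U) = 9/U (w(U) = -(-9)/U = 9/U)
48 + (I(-1) + w(-4)*(-4))*128 = 48 + (6 + (9/(-4))*(-4))*128 = 48 + (6 + (9*(-1/4))*(-4))*128 = 48 + (6 - 9/4*(-4))*128 = 48 + (6 + 9)*128 = 48 + 15*128 = 48 + 1920 = 1968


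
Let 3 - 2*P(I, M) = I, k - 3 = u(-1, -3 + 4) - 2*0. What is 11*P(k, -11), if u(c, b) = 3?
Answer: -33/2 ≈ -16.500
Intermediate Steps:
k = 6 (k = 3 + (3 - 2*0) = 3 + (3 + 0) = 3 + 3 = 6)
P(I, M) = 3/2 - I/2
11*P(k, -11) = 11*(3/2 - ½*6) = 11*(3/2 - 3) = 11*(-3/2) = -33/2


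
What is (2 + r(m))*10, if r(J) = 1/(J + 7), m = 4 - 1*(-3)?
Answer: 145/7 ≈ 20.714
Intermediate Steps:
m = 7 (m = 4 + 3 = 7)
r(J) = 1/(7 + J)
(2 + r(m))*10 = (2 + 1/(7 + 7))*10 = (2 + 1/14)*10 = (29/14)*10 = 145/7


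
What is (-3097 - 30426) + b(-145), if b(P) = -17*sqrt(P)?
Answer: -33523 - 17*I*sqrt(145) ≈ -33523.0 - 204.71*I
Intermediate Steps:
(-3097 - 30426) + b(-145) = (-3097 - 30426) - 17*I*sqrt(145) = -33523 - 17*I*sqrt(145)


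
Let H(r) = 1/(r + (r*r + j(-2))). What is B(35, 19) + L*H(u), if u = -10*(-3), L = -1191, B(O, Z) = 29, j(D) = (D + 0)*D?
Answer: 25895/934 ≈ 27.725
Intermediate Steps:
j(D) = D**2 (j(D) = D*D = D**2)
u = 30
H(r) = 1/(4 + r + r**2) (H(r) = 1/(r + (r*r + (-2)**2)) = 1/(r + (r**2 + 4)) = 1/(r + (4 + r**2)) = 1/(4 + r + r**2))
B(35, 19) + L*H(u) = 29 - 1191/(4 + 30 + 30**2) = 29 - 1191/(4 + 30 + 900) = 29 - 1191/934 = 25895/934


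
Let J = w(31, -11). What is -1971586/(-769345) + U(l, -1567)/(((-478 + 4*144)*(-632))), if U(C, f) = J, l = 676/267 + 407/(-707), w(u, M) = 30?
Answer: 61044535073/23825075960 ≈ 2.5622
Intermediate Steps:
l = 369263/188769 (l = 676*(1/267) + 407*(-1/707) = 676/267 - 407/707 = 369263/188769 ≈ 1.9562)
J = 30
U(C, f) = 30
-1971586/(-769345) + U(l, -1567)/(((-478 + 4*144)*(-632))) = -1971586/(-769345) + 30/(((-478 + 4*144)*(-632))) = -1971586*(-1/769345) + 30/(((-478 + 576)*(-632))) = 1971586/769345 + 30/((98*(-632))) = 1971586/769345 + 30/(-61936) = 1971586/769345 + 30*(-1/61936) = 1971586/769345 - 15/30968 = 61044535073/23825075960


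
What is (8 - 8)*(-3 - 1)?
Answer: 0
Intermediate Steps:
(8 - 8)*(-3 - 1) = 0*(-4) = 0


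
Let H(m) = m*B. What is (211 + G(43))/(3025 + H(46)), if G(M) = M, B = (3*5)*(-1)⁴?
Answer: 254/3715 ≈ 0.068371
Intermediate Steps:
B = 15 (B = 15*1 = 15)
H(m) = 15*m (H(m) = m*15 = 15*m)
(211 + G(43))/(3025 + H(46)) = (211 + 43)/(3025 + 15*46) = 254/(3025 + 690) = 254/3715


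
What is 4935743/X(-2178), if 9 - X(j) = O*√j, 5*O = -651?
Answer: 123393575/102560067 - 58908092705*I*√2/102560067 ≈ 1.2031 - 812.29*I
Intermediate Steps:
O = -651/5 (O = (⅕)*(-651) = -651/5 ≈ -130.20)
X(j) = 9 + 651*√j/5 (X(j) = 9 - (-651)*√j/5 = 9 + 651*√j/5)
4935743/X(-2178) = 4935743/(9 + 651*√(-2178)/5) = 4935743/(9 + 651*(33*I*√2)/5) = 4935743/(9 + 21483*I*√2/5)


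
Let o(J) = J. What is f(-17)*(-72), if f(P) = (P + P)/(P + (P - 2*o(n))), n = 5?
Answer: -612/11 ≈ -55.636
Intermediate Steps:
f(P) = 2*P/(-10 + 2*P) (f(P) = (P + P)/(P + (P - 2*5)) = (2*P)/(P + (P - 10)) = (2*P)/(P + (-10 + P)) = (2*P)/(-10 + 2*P) = 2*P/(-10 + 2*P))
f(-17)*(-72) = -17/(-5 - 17)*(-72) = -17/(-22)*(-72) = -17*(-1/22)*(-72) = (17/22)*(-72) = -612/11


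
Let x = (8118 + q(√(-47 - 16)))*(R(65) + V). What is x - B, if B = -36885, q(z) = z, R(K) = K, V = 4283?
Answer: 35333949 + 13044*I*√7 ≈ 3.5334e+7 + 34511.0*I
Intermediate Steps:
x = 35297064 + 13044*I*√7 (x = (8118 + √(-47 - 16))*(65 + 4283) = (8118 + √(-63))*4348 = (8118 + 3*I*√7)*4348 = 35297064 + 13044*I*√7 ≈ 3.5297e+7 + 34511.0*I)
x - B = (35297064 + 13044*I*√7) - 1*(-36885) = (35297064 + 13044*I*√7) + 36885 = 35333949 + 13044*I*√7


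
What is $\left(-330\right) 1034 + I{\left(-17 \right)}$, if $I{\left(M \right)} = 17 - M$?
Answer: $-341186$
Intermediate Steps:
$\left(-330\right) 1034 + I{\left(-17 \right)} = \left(-330\right) 1034 + \left(17 - -17\right) = -341220 + \left(17 + 17\right) = -341220 + 34 = -341186$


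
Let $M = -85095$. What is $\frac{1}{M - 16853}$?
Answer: $- \frac{1}{101948} \approx -9.8089 \cdot 10^{-6}$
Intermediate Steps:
$\frac{1}{M - 16853} = \frac{1}{-85095 - 16853} = \frac{1}{-101948} = - \frac{1}{101948}$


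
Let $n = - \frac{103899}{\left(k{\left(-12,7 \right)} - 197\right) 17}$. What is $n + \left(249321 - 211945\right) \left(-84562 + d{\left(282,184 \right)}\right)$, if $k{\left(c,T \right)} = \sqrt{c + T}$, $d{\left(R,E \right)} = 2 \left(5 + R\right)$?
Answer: $- \frac{690440287220947}{219946} + \frac{34633 i \sqrt{5}}{219946} \approx -3.1391 \cdot 10^{9} + 0.35209 i$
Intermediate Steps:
$d{\left(R,E \right)} = 10 + 2 R$
$k{\left(c,T \right)} = \sqrt{T + c}$
$n = - \frac{103899}{-3349 + 17 i \sqrt{5}}$ ($n = - \frac{103899}{\left(\sqrt{7 - 12} - 197\right) 17} = - \frac{103899}{\left(\sqrt{-5} - 197\right) 17} = - \frac{103899}{\left(i \sqrt{5} - 197\right) 17} = - \frac{103899}{\left(-197 + i \sqrt{5}\right) 17} = - \frac{103899}{-3349 + 17 i \sqrt{5}} \approx 31.02 + 0.35209 i$)
$n + \left(249321 - 211945\right) \left(-84562 + d{\left(282,184 \right)}\right) = \left(\frac{6822701}{219946} + \frac{34633 i \sqrt{5}}{219946}\right) + \left(249321 - 211945\right) \left(-84562 + \left(10 + 2 \cdot 282\right)\right) = \left(\frac{6822701}{219946} + \frac{34633 i \sqrt{5}}{219946}\right) + 37376 \left(-84562 + \left(10 + 564\right)\right) = \left(\frac{6822701}{219946} + \frac{34633 i \sqrt{5}}{219946}\right) + 37376 \left(-84562 + 574\right) = \left(\frac{6822701}{219946} + \frac{34633 i \sqrt{5}}{219946}\right) + 37376 \left(-83988\right) = \left(\frac{6822701}{219946} + \frac{34633 i \sqrt{5}}{219946}\right) - 3139135488 = - \frac{690440287220947}{219946} + \frac{34633 i \sqrt{5}}{219946}$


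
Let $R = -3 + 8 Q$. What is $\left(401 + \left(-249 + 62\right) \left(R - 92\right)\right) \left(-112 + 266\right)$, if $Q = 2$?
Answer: $2336796$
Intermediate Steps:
$R = 13$ ($R = -3 + 8 \cdot 2 = -3 + 16 = 13$)
$\left(401 + \left(-249 + 62\right) \left(R - 92\right)\right) \left(-112 + 266\right) = \left(401 + \left(-249 + 62\right) \left(13 - 92\right)\right) \left(-112 + 266\right) = \left(401 - -14773\right) 154 = \left(401 + 14773\right) 154 = 15174 \cdot 154 = 2336796$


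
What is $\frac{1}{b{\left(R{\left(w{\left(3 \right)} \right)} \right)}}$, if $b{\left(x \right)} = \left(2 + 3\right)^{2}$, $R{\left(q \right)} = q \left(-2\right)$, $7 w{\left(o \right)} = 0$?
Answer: $\frac{1}{25} \approx 0.04$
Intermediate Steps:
$w{\left(o \right)} = 0$ ($w{\left(o \right)} = \frac{1}{7} \cdot 0 = 0$)
$R{\left(q \right)} = - 2 q$
$b{\left(x \right)} = 25$ ($b{\left(x \right)} = 5^{2} = 25$)
$\frac{1}{b{\left(R{\left(w{\left(3 \right)} \right)} \right)}} = \frac{1}{25}$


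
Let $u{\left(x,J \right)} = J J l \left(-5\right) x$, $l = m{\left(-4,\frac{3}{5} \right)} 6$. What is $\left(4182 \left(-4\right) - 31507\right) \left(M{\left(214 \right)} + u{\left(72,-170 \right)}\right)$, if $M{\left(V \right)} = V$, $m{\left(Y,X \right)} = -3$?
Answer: $-9033075242290$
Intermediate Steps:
$l = -18$ ($l = \left(-3\right) 6 = -18$)
$u{\left(x,J \right)} = 90 x J^{2}$ ($u{\left(x,J \right)} = J J \left(-18\right) \left(-5\right) x = J - 18 J \left(-5\right) x = J 90 J x = 90 J^{2} x = 90 x J^{2}$)
$\left(4182 \left(-4\right) - 31507\right) \left(M{\left(214 \right)} + u{\left(72,-170 \right)}\right) = \left(4182 \left(-4\right) - 31507\right) \left(214 + 90 \cdot 72 \left(-170\right)^{2}\right) = \left(-16728 - 31507\right) \left(214 + 90 \cdot 72 \cdot 28900\right) = - 48235 \left(214 + 187272000\right) = \left(-48235\right) 187272214 = -9033075242290$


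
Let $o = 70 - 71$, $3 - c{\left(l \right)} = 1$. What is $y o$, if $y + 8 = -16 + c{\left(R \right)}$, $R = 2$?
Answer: $22$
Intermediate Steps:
$c{\left(l \right)} = 2$ ($c{\left(l \right)} = 3 - 1 = 2$)
$o = -1$
$y = -22$ ($y = -8 + \left(-16 + 2\right) = -8 - 14 = -22$)
$y o = \left(-22\right) \left(-1\right) = 22$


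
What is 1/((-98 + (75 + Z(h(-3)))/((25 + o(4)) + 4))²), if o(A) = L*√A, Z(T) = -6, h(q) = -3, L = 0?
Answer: 841/7689529 ≈ 0.00010937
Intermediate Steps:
o(A) = 0 (o(A) = 0*√A = 0)
1/((-98 + (75 + Z(h(-3)))/((25 + o(4)) + 4))²) = 1/((-98 + (75 - 6)/((25 + 0) + 4))²) = 1/((-98 + 69/(25 + 4))²) = 1/((-98 + 69/29)²) = 1/((-2773/29)²) = 1/(7689529/841) = 841/7689529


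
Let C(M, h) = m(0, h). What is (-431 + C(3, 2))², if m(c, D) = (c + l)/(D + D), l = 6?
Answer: 737881/4 ≈ 1.8447e+5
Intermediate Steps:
m(c, D) = (6 + c)/(2*D) (m(c, D) = (c + 6)/(D + D) = (6 + c)/((2*D)) = (6 + c)*(1/(2*D)) = (6 + c)/(2*D))
C(M, h) = 3/h (C(M, h) = (6 + 0)/(2*h) = (½)*6/h = 3/h)
(-431 + C(3, 2))² = (-431 + 3/2)² = (-859/2)² = 737881/4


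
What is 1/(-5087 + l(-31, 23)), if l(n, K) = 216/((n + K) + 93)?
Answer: -85/432179 ≈ -0.00019668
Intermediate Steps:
l(n, K) = 216/(93 + K + n) (l(n, K) = 216/((K + n) + 93) = 216/(93 + K + n))
1/(-5087 + l(-31, 23)) = 1/(-5087 + 216/(93 + 23 - 31)) = 1/(-5087 + 216/85) = 1/(-432179/85) = -85/432179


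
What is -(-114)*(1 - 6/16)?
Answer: 285/4 ≈ 71.250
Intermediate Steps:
-(-114)*(1 - 6/16) = -(-114)*(1 - 6*1/16) = -(-114)*(1 - 3/8) = -(-114)*5/8 = -19*(-15/4) = 285/4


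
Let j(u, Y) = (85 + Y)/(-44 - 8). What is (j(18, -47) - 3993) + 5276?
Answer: 33339/26 ≈ 1282.3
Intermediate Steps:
j(u, Y) = -85/52 - Y/52 (j(u, Y) = (85 + Y)/(-52) = (85 + Y)*(-1/52) = -85/52 - Y/52)
(j(18, -47) - 3993) + 5276 = ((-85/52 - 1/52*(-47)) - 3993) + 5276 = ((-85/52 + 47/52) - 3993) + 5276 = (-19/26 - 3993) + 5276 = -103837/26 + 5276 = 33339/26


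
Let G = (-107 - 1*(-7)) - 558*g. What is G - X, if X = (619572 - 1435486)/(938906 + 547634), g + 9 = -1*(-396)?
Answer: -14598191133/67570 ≈ -2.1605e+5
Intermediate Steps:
g = 387 (g = -9 - 1*(-396) = -9 + 396 = 387)
X = -37087/67570 (X = -815914/1486540 = -815914*1/1486540 = -37087/67570 ≈ -0.54887)
G = -216046 (G = (-107 - 1*(-7)) - 558*387 = (-107 + 7) - 215946 = -100 - 215946 = -216046)
G - X = -216046 - 1*(-37087/67570) = -216046 + 37087/67570 = -14598191133/67570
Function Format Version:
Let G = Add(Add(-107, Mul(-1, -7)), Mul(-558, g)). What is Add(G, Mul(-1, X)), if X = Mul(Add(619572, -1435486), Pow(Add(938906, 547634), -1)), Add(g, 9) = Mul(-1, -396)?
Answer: Rational(-14598191133, 67570) ≈ -2.1605e+5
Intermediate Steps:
g = 387 (g = Add(-9, Mul(-1, -396)) = Add(-9, 396) = 387)
X = Rational(-37087, 67570) (X = Mul(-815914, Pow(1486540, -1)) = Mul(-815914, Rational(1, 1486540)) = Rational(-37087, 67570) ≈ -0.54887)
G = -216046 (G = Add(Add(-107, Mul(-1, -7)), Mul(-558, 387)) = Add(Add(-107, 7), -215946) = Add(-100, -215946) = -216046)
Add(G, Mul(-1, X)) = Add(-216046, Mul(-1, Rational(-37087, 67570))) = Add(-216046, Rational(37087, 67570)) = Rational(-14598191133, 67570)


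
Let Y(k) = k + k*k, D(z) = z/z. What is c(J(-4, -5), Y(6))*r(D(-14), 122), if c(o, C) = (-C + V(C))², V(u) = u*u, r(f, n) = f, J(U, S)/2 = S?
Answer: 2965284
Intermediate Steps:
D(z) = 1
J(U, S) = 2*S
V(u) = u²
Y(k) = k + k²
c(o, C) = (C² - C)² (c(o, C) = (-C + C²)² = (C² - C)²)
c(J(-4, -5), Y(6))*r(D(-14), 122) = ((6*(1 + 6))²*(-1 + 6*(1 + 6))²)*1 = ((6*7)²*(-1 + 6*7)²)*1 = (42²*(-1 + 42)²)*1 = (1764*41²)*1 = (1764*1681)*1 = 2965284*1 = 2965284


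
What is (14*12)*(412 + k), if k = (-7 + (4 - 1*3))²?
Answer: 75264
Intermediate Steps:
k = 36 (k = (-7 + (4 - 3))² = (-7 + 1)² = (-6)² = 36)
(14*12)*(412 + k) = (14*12)*(412 + 36) = 168*448 = 75264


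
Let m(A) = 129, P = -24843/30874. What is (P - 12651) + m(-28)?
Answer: -386629071/30874 ≈ -12523.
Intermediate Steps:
P = -24843/30874 (P = -24843*1/30874 = -24843/30874 ≈ -0.80466)
(P - 12651) + m(-28) = (-24843/30874 - 12651) + 129 = -390611817/30874 + 129 = -386629071/30874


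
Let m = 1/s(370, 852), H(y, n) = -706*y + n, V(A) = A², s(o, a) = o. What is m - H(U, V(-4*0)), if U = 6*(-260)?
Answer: -407503199/370 ≈ -1.1014e+6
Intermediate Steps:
U = -1560
H(y, n) = n - 706*y
m = 1/370 ≈ 0.0027027
m - H(U, V(-4*0)) = 1/370 - ((-4*0)² - 706*(-1560)) = 1/370 - (0² + 1101360) = 1/370 - (0 + 1101360) = 1/370 - 1*1101360 = 1/370 - 1101360 = -407503199/370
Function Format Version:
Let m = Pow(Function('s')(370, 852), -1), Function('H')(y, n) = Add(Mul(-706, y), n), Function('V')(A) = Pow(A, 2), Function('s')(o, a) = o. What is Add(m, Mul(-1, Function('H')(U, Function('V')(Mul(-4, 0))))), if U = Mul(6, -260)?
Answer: Rational(-407503199, 370) ≈ -1.1014e+6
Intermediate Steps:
U = -1560
Function('H')(y, n) = Add(n, Mul(-706, y))
m = Rational(1, 370) (m = Pow(370, -1) = Rational(1, 370) ≈ 0.0027027)
Add(m, Mul(-1, Function('H')(U, Function('V')(Mul(-4, 0))))) = Add(Rational(1, 370), Mul(-1, Add(Pow(Mul(-4, 0), 2), Mul(-706, -1560)))) = Add(Rational(1, 370), Mul(-1, Add(Pow(0, 2), 1101360))) = Add(Rational(1, 370), Mul(-1, Add(0, 1101360))) = Add(Rational(1, 370), Mul(-1, 1101360)) = Add(Rational(1, 370), -1101360) = Rational(-407503199, 370)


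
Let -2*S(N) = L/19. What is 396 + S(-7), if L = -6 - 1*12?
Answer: 7533/19 ≈ 396.47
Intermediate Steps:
L = -18 (L = -6 - 12 = -18)
S(N) = 9/19 (S(N) = -(-9)/19 = -½*(-18/19) = 9/19)
396 + S(-7) = 396 + 9/19 = 7533/19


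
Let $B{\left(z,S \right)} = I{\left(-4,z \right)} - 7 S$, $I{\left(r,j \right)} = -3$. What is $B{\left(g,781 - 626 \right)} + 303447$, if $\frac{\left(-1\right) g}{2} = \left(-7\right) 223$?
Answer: $302359$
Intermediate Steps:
$g = 3122$ ($g = - 2 \left(\left(-7\right) 223\right) = \left(-2\right) \left(-1561\right) = 3122$)
$B{\left(z,S \right)} = -3 - 7 S$
$B{\left(g,781 - 626 \right)} + 303447 = \left(-3 - 7 \left(781 - 626\right)\right) + 303447 = \left(-3 - 1085\right) + 303447 = -1088 + 303447 = 302359$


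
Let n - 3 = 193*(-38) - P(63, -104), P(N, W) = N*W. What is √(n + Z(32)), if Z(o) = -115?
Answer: I*√894 ≈ 29.9*I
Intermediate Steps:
n = -779 (n = 3 + (193*(-38) - 63*(-104)) = 3 + (-7334 - 1*(-6552)) = 3 + (-7334 + 6552) = 3 - 782 = -779)
√(n + Z(32)) = √(-779 - 115) = √(-894) = I*√894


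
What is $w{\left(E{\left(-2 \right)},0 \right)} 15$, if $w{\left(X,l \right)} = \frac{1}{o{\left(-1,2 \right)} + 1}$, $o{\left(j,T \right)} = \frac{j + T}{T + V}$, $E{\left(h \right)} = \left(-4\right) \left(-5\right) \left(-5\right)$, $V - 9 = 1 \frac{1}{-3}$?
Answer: $\frac{96}{7} \approx 13.714$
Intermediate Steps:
$V = \frac{26}{3}$ ($V = 9 + 1 \frac{1}{-3} = 9 + 1 \left(- \frac{1}{3}\right) = 9 - \frac{1}{3} = \frac{26}{3} \approx 8.6667$)
$E{\left(h \right)} = -100$ ($E{\left(h \right)} = 20 \left(-5\right) = -100$)
$o{\left(j,T \right)} = \frac{T + j}{\frac{26}{3} + T}$ ($o{\left(j,T \right)} = \frac{j + T}{T + \frac{26}{3}} = \frac{T + j}{\frac{26}{3} + T}$)
$w{\left(X,l \right)} = \frac{32}{35}$ ($w{\left(X,l \right)} = \frac{1}{\frac{3 \left(2 - 1\right)}{26 + 3 \cdot 2} + 1} = \frac{1}{3 \frac{1}{26 + 6} \cdot 1 + 1} = \frac{1}{3 \cdot \frac{1}{32} \cdot 1 + 1} = \frac{1}{\frac{3}{32} + 1} = \frac{1}{\frac{35}{32}} = \frac{32}{35}$)
$w{\left(E{\left(-2 \right)},0 \right)} 15 = \frac{32}{35} \cdot 15 = \frac{96}{7}$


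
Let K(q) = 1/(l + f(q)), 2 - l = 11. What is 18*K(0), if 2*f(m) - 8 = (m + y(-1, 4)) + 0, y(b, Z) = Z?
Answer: -6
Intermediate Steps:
l = -9 (l = 2 - 1*11 = 2 - 11 = -9)
f(m) = 6 + m/2 (f(m) = 4 + ((m + 4) + 0)/2 = 4 + ((4 + m) + 0)/2 = 4 + (4 + m)/2 = 4 + (2 + m/2) = 6 + m/2)
K(q) = 1/(-3 + q/2) (K(q) = 1/(-9 + (6 + q/2)) = 1/(-3 + q/2))
18*K(0) = 18*(2/(-6 + 0)) = 18*(2/(-6)) = 18*(2*(-1/6)) = 18*(-1/3) = -6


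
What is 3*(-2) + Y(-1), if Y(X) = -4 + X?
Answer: -11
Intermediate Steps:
3*(-2) + Y(-1) = 3*(-2) + (-4 - 1) = -6 - 5 = -11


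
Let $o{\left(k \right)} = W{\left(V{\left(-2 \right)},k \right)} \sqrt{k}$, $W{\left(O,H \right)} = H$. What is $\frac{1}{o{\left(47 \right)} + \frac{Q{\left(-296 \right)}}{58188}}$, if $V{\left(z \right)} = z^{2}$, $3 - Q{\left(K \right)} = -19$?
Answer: $- \frac{320034}{87882103375907} + \frac{39783659292 \sqrt{47}}{87882103375907} \approx 0.0031035$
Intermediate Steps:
$Q{\left(K \right)} = 22$ ($Q{\left(K \right)} = 3 - -19 = 3 + 19 = 22$)
$o{\left(k \right)} = k^{\frac{3}{2}}$ ($o{\left(k \right)} = k \sqrt{k} = k^{\frac{3}{2}}$)
$\frac{1}{o{\left(47 \right)} + \frac{Q{\left(-296 \right)}}{58188}} = \frac{1}{47^{\frac{3}{2}} + \frac{22}{58188}} = \frac{1}{47 \sqrt{47} + 22 \cdot \frac{1}{58188}} = \frac{1}{47 \sqrt{47} + \frac{11}{29094}} = \frac{1}{\frac{11}{29094} + 47 \sqrt{47}}$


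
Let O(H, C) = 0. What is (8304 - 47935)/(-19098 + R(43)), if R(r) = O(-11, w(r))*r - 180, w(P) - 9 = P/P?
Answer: 39631/19278 ≈ 2.0558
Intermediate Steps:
w(P) = 10 (w(P) = 9 + P/P = 9 + 1 = 10)
R(r) = -180 (R(r) = 0*r - 180 = 0 - 180 = -180)
(8304 - 47935)/(-19098 + R(43)) = (8304 - 47935)/(-19098 - 180) = -39631/(-19278) = -39631*(-1/19278) = 39631/19278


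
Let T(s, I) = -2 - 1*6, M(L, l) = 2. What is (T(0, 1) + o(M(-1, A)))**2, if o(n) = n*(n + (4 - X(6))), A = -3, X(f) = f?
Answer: 64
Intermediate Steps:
o(n) = n*(-2 + n) (o(n) = n*(n + (4 - 1*6)) = n*(n + (4 - 6)) = n*(n - 2) = n*(-2 + n))
T(s, I) = -8 (T(s, I) = -2 - 6 = -8)
(T(0, 1) + o(M(-1, A)))**2 = (-8 + 2*(-2 + 2))**2 = (-8 + 2*0)**2 = (-8 + 0)**2 = (-8)**2 = 64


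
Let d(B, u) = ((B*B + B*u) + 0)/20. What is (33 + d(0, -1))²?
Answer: 1089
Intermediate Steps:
d(B, u) = B²/20 + B*u/20 (d(B, u) = ((B² + B*u) + 0)*(1/20) = (B² + B*u)*(1/20) = B²/20 + B*u/20)
(33 + d(0, -1))² = (33 + (1/20)*0*(0 - 1))² = (33 + (1/20)*0*(-1))² = (33 + 0)² = 33² = 1089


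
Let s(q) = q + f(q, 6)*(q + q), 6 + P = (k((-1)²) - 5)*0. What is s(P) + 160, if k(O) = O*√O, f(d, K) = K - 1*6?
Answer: 154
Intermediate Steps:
f(d, K) = -6 + K (f(d, K) = K - 6 = -6 + K)
k(O) = O^(3/2)
P = -6 (P = -6 + (((-1)²)^(3/2) - 5)*0 = -6 + (1^(3/2) - 5)*0 = -6 + (1 - 5)*0 = -6 - 4*0 = -6 + 0 = -6)
s(q) = q (s(q) = q + (-6 + 6)*(q + q) = q + 0*(2*q) = q + 0 = q)
s(P) + 160 = -6 + 160 = 154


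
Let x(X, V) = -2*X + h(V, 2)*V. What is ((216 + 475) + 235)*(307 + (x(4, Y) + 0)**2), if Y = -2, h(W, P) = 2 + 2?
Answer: 521338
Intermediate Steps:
h(W, P) = 4
x(X, V) = -2*X + 4*V
((216 + 475) + 235)*(307 + (x(4, Y) + 0)**2) = ((216 + 475) + 235)*(307 + ((-2*4 + 4*(-2)) + 0)**2) = (691 + 235)*(307 + ((-8 - 8) + 0)**2) = 926*(307 + (-16 + 0)**2) = 926*(307 + (-16)**2) = 926*(307 + 256) = 926*563 = 521338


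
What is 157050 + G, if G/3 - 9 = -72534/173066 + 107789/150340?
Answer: 2043484627898211/13009371220 ≈ 1.5708e+5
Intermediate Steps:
G = 362877797211/13009371220 (G = 27 + 3*(-72534/173066 + 107789/150340) = 27 + 3*(-72534*1/173066 + 107789*(1/150340)) = 27 + 3*(-36267/86533 + 107789/150340) = 27 + 3*(3874924757/13009371220) = 27 + 11624774271/13009371220 = 362877797211/13009371220 ≈ 27.894)
157050 + G = 157050 + 362877797211/13009371220 = 2043484627898211/13009371220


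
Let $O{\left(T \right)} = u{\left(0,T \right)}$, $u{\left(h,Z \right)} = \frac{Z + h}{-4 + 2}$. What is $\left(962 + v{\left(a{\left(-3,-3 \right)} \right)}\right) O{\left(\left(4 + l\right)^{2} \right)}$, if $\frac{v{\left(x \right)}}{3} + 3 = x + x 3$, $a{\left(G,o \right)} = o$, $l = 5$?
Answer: $- \frac{74277}{2} \approx -37139.0$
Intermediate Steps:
$u{\left(h,Z \right)} = - \frac{Z}{2} - \frac{h}{2}$ ($u{\left(h,Z \right)} = \frac{Z + h}{-2} = \left(Z + h\right) \left(- \frac{1}{2}\right) = - \frac{Z}{2} - \frac{h}{2}$)
$O{\left(T \right)} = - \frac{T}{2}$ ($O{\left(T \right)} = - \frac{T}{2} - 0 = - \frac{T}{2} + 0 = - \frac{T}{2}$)
$v{\left(x \right)} = -9 + 12 x$ ($v{\left(x \right)} = -9 + 3 \left(x + x 3\right) = -9 + 3 \left(x + 3 x\right) = -9 + 3 \cdot 4 x = -9 + 12 x$)
$\left(962 + v{\left(a{\left(-3,-3 \right)} \right)}\right) O{\left(\left(4 + l\right)^{2} \right)} = \left(962 + \left(-9 + 12 \left(-3\right)\right)\right) \left(- \frac{\left(4 + 5\right)^{2}}{2}\right) = \left(962 - 45\right) \left(- \frac{9^{2}}{2}\right) = \left(962 - 45\right) \left(\left(- \frac{1}{2}\right) 81\right) = 917 \left(- \frac{81}{2}\right) = - \frac{74277}{2}$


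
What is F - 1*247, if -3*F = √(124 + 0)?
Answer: -247 - 2*√31/3 ≈ -250.71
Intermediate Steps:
F = -2*√31/3 (F = -√(124 + 0)/3 = -2*√31/3 ≈ -3.7118)
F - 1*247 = -2*√31/3 - 1*247 = -2*√31/3 - 247 = -247 - 2*√31/3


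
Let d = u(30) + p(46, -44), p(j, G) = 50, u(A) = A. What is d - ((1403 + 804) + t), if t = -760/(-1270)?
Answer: -270205/127 ≈ -2127.6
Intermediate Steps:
t = 76/127 (t = -760*(-1/1270) = 76/127 ≈ 0.59842)
d = 80 (d = 30 + 50 = 80)
d - ((1403 + 804) + t) = 80 - ((1403 + 804) + 76/127) = 80 - (2207 + 76/127) = 80 - 1*280365/127 = 80 - 280365/127 = -270205/127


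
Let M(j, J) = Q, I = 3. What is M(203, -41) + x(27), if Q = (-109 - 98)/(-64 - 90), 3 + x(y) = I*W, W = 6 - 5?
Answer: 207/154 ≈ 1.3442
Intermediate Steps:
W = 1
x(y) = 0 (x(y) = -3 + 3*1 = -3 + 3 = 0)
Q = 207/154 (Q = -207/(-154) = -207*(-1/154) = 207/154 ≈ 1.3442)
M(j, J) = 207/154
M(203, -41) + x(27) = 207/154 + 0 = 207/154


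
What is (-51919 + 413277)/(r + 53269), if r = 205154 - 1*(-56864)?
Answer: 361358/315287 ≈ 1.1461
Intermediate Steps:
r = 262018 (r = 205154 + 56864 = 262018)
(-51919 + 413277)/(r + 53269) = (-51919 + 413277)/(262018 + 53269) = 361358/315287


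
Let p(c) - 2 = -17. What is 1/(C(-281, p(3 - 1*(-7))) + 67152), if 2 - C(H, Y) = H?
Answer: 1/67435 ≈ 1.4829e-5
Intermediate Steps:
p(c) = -15 (p(c) = 2 - 17 = -15)
C(H, Y) = 2 - H
1/(C(-281, p(3 - 1*(-7))) + 67152) = 1/((2 - 1*(-281)) + 67152) = 1/((2 + 281) + 67152) = 1/(283 + 67152) = 1/67435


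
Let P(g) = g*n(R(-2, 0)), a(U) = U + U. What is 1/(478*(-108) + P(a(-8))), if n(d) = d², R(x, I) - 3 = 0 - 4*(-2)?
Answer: -1/53560 ≈ -1.8671e-5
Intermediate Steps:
R(x, I) = 11 (R(x, I) = 3 + (0 - 4*(-2)) = 3 + (0 + 8) = 3 + 8 = 11)
a(U) = 2*U
P(g) = 121*g (P(g) = g*11² = g*121 = 121*g)
1/(478*(-108) + P(a(-8))) = 1/(478*(-108) + 121*(2*(-8))) = 1/(-51624 + 121*(-16)) = 1/(-51624 - 1936) = 1/(-53560) = -1/53560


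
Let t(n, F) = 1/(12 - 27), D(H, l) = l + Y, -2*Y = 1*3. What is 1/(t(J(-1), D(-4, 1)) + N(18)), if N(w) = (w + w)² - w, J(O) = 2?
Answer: 15/19169 ≈ 0.00078251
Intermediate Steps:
Y = -3/2 ≈ -1.5000
D(H, l) = -3/2 + l (D(H, l) = l - 3/2 = -3/2 + l)
t(n, F) = -1/15 (t(n, F) = 1/(-15) = -1/15)
N(w) = -w + 4*w² (N(w) = (2*w)² - w = 4*w² - w = -w + 4*w²)
1/(t(J(-1), D(-4, 1)) + N(18)) = 1/(-1/15 + 18*(-1 + 4*18)) = 1/(-1/15 + 18*(-1 + 72)) = 1/(-1/15 + 18*71) = 1/(-1/15 + 1278) = 1/(19169/15) = 15/19169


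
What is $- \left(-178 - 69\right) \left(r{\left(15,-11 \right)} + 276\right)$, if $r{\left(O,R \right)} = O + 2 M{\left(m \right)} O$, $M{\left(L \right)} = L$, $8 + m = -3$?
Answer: $-9633$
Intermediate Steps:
$m = -11$ ($m = -8 - 3 = -11$)
$r{\left(O,R \right)} = - 21 O$ ($r{\left(O,R \right)} = O + 2 \left(- 11 O\right) = O - 22 O = - 21 O$)
$- \left(-178 - 69\right) \left(r{\left(15,-11 \right)} + 276\right) = - \left(-178 - 69\right) \left(\left(-21\right) 15 + 276\right) = - \left(-247\right) \left(-315 + 276\right) = - \left(-247\right) \left(-39\right) = \left(-1\right) 9633 = -9633$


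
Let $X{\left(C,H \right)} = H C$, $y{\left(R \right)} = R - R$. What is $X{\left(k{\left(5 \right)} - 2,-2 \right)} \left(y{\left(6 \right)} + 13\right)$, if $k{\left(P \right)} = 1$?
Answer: $26$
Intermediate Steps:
$y{\left(R \right)} = 0$
$X{\left(C,H \right)} = C H$
$X{\left(k{\left(5 \right)} - 2,-2 \right)} \left(y{\left(6 \right)} + 13\right) = \left(1 - 2\right) \left(-2\right) \left(0 + 13\right) = \left(1 - 2\right) \left(-2\right) 13 = \left(-1\right) \left(-2\right) 13 = 2 \cdot 13 = 26$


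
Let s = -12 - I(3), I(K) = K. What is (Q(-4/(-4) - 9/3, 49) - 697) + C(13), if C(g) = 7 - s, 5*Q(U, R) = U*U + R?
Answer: -3322/5 ≈ -664.40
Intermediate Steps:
s = -15 (s = -12 - 1*3 = -12 - 3 = -15)
Q(U, R) = R/5 + U²/5 (Q(U, R) = (U*U + R)/5 = (U² + R)/5 = (R + U²)/5 = R/5 + U²/5)
C(g) = 22 (C(g) = 7 - 1*(-15) = 7 + 15 = 22)
(Q(-4/(-4) - 9/3, 49) - 697) + C(13) = (((⅕)*49 + (-4/(-4) - 9/3)²/5) - 697) + 22 = ((49/5 + (-4*(-¼) - 9*⅓)²/5) - 697) + 22 = ((49/5 + (1 - 3)²/5) - 697) + 22 = ((49/5 + (⅕)*(-2)²) - 697) + 22 = ((49/5 + (⅕)*4) - 697) + 22 = ((49/5 + ⅘) - 697) + 22 = (53/5 - 697) + 22 = -3432/5 + 22 = -3322/5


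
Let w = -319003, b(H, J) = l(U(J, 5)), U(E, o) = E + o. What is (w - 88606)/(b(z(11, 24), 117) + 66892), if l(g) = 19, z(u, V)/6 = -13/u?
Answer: -407609/66911 ≈ -6.0918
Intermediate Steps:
z(u, V) = -78/u (z(u, V) = 6*(-13/u) = -78/u)
b(H, J) = 19
(w - 88606)/(b(z(11, 24), 117) + 66892) = (-319003 - 88606)/(19 + 66892) = -407609/66911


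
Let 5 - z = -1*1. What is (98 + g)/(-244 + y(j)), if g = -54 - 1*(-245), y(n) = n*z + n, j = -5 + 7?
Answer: -289/230 ≈ -1.2565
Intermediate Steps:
z = 6 (z = 5 - (-1) = 5 - 1*(-1) = 5 + 1 = 6)
j = 2
y(n) = 7*n (y(n) = n*6 + n = 6*n + n = 7*n)
g = 191 (g = -54 + 245 = 191)
(98 + g)/(-244 + y(j)) = (98 + 191)/(-244 + 7*2) = 289/(-244 + 14) = 289/(-230) = 289*(-1/230) = -289/230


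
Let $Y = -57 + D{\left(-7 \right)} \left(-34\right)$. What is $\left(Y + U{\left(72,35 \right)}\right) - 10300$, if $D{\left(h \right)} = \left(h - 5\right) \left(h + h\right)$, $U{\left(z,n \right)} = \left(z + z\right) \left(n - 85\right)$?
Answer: $-23269$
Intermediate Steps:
$U{\left(z,n \right)} = 2 z \left(-85 + n\right)$
$D{\left(h \right)} = 2 h \left(-5 + h\right)$ ($D{\left(h \right)} = \left(-5 + h\right) 2 h = 2 h \left(-5 + h\right)$)
$Y = -5769$ ($Y = -57 + 2 \left(-7\right) \left(-5 - 7\right) \left(-34\right) = -57 + 2 \left(-7\right) \left(-12\right) \left(-34\right) = -57 + 168 \left(-34\right) = -57 - 5712 = -5769$)
$\left(Y + U{\left(72,35 \right)}\right) - 10300 = \left(-5769 + 2 \cdot 72 \left(-85 + 35\right)\right) - 10300 = \left(-5769 + 2 \cdot 72 \left(-50\right)\right) - 10300 = \left(-5769 - 7200\right) - 10300 = -12969 - 10300 = -23269$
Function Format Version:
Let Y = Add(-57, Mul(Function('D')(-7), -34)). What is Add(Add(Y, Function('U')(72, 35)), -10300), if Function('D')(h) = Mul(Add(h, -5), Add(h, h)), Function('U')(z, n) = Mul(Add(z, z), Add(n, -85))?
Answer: -23269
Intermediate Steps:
Function('U')(z, n) = Mul(2, z, Add(-85, n)) (Function('U')(z, n) = Mul(Mul(2, z), Add(-85, n)) = Mul(2, z, Add(-85, n)))
Function('D')(h) = Mul(2, h, Add(-5, h)) (Function('D')(h) = Mul(Add(-5, h), Mul(2, h)) = Mul(2, h, Add(-5, h)))
Y = -5769 (Y = Add(-57, Mul(Mul(2, -7, Add(-5, -7)), -34)) = Add(-57, Mul(Mul(2, -7, -12), -34)) = Add(-57, Mul(168, -34)) = Add(-57, -5712) = -5769)
Add(Add(Y, Function('U')(72, 35)), -10300) = Add(Add(-5769, Mul(2, 72, Add(-85, 35))), -10300) = Add(Add(-5769, Mul(2, 72, -50)), -10300) = Add(Add(-5769, -7200), -10300) = Add(-12969, -10300) = -23269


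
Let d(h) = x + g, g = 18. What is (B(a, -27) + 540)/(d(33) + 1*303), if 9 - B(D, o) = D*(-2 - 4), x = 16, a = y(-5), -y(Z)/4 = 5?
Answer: 429/337 ≈ 1.2730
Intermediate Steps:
y(Z) = -20 (y(Z) = -4*5 = -20)
a = -20
B(D, o) = 9 + 6*D (B(D, o) = 9 - D*(-2 - 4) = 9 - D*(-6) = 9 - (-6)*D = 9 + 6*D)
d(h) = 34 (d(h) = 16 + 18 = 34)
(B(a, -27) + 540)/(d(33) + 1*303) = ((9 + 6*(-20)) + 540)/(34 + 1*303) = ((9 - 120) + 540)/(34 + 303) = (-111 + 540)/337 = 429*(1/337) = 429/337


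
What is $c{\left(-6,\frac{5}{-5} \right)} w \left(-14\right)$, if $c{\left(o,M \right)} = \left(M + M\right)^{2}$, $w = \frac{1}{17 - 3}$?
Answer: $-4$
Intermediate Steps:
$w = \frac{1}{14}$ ($w = \frac{1}{17 - 3} = \frac{1}{14} \approx 0.071429$)
$c{\left(o,M \right)} = 4 M^{2}$ ($c{\left(o,M \right)} = \left(2 M\right)^{2} = 4 M^{2}$)
$c{\left(-6,\frac{5}{-5} \right)} w \left(-14\right) = 4 \left(\frac{5}{-5}\right)^{2} \cdot \frac{1}{14} \left(-14\right) = 4 \left(5 \left(- \frac{1}{5}\right)\right)^{2} \cdot \frac{1}{14} \left(-14\right) = 4 \left(-1\right)^{2} \cdot \frac{1}{14} \left(-14\right) = 4 \cdot 1 \cdot \frac{1}{14} \left(-14\right) = 4 \cdot \frac{1}{14} \left(-14\right) = \frac{2}{7} \left(-14\right) = -4$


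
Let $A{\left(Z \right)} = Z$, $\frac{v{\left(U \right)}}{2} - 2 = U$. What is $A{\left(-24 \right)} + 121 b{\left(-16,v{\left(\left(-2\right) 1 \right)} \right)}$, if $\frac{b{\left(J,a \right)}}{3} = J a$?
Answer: $-24$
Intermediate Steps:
$v{\left(U \right)} = 4 + 2 U$
$b{\left(J,a \right)} = 3 J a$
$A{\left(-24 \right)} + 121 b{\left(-16,v{\left(\left(-2\right) 1 \right)} \right)} = -24 + 121 \cdot 3 \left(-16\right) \left(4 + 2 \left(\left(-2\right) 1\right)\right) = -24 + 121 \cdot 3 \left(-16\right) \left(4 + 2 \left(-2\right)\right) = -24 + 121 \cdot 3 \left(-16\right) \left(4 - 4\right) = -24 + 121 \cdot 3 \left(-16\right) 0 = -24 + 121 \cdot 0 = -24 + 0 = -24$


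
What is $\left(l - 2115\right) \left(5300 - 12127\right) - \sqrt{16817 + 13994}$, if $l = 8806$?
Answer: $-45679457 - \sqrt{30811} \approx -4.568 \cdot 10^{7}$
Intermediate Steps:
$\left(l - 2115\right) \left(5300 - 12127\right) - \sqrt{16817 + 13994} = \left(8806 - 2115\right) \left(5300 - 12127\right) - \sqrt{16817 + 13994} = 6691 \left(-6827\right) - \sqrt{30811} = -45679457 - \sqrt{30811}$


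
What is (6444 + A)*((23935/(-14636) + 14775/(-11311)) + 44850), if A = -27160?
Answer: -38450613744384785/41386949 ≈ -9.2905e+8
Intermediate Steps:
(6444 + A)*((23935/(-14636) + 14775/(-11311)) + 44850) = (6444 - 27160)*((23935/(-14636) + 14775/(-11311)) + 44850) = -20716*((23935*(-1/14636) + 14775*(-1/11311)) + 44850) = -20716*((-23935/14636 - 14775/11311) + 44850) = -20716*(-486975685/165547796 + 44850) = -20716*7424331674915/165547796 = -38450613744384785/41386949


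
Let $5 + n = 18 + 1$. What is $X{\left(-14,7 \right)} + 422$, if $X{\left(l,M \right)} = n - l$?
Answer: $450$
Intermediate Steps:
$n = 14$ ($n = -5 + \left(18 + 1\right) = -5 + 19 = 14$)
$X{\left(l,M \right)} = 14 - l$
$X{\left(-14,7 \right)} + 422 = \left(14 - -14\right) + 422 = \left(14 + 14\right) + 422 = 28 + 422 = 450$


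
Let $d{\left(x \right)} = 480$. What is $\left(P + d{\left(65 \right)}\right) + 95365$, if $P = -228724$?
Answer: $-132879$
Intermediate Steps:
$\left(P + d{\left(65 \right)}\right) + 95365 = \left(-228724 + 480\right) + 95365 = -228244 + 95365 = -132879$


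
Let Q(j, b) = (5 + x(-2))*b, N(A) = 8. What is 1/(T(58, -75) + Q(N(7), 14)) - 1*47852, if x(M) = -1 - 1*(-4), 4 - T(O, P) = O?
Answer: -2775415/58 ≈ -47852.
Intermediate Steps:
T(O, P) = 4 - O
x(M) = 3 (x(M) = -1 + 4 = 3)
Q(j, b) = 8*b (Q(j, b) = (5 + 3)*b = 8*b)
1/(T(58, -75) + Q(N(7), 14)) - 1*47852 = 1/((4 - 1*58) + 8*14) - 1*47852 = 1/((4 - 58) + 112) - 47852 = 1/(-54 + 112) - 47852 = 1/58 - 47852 = -2775415/58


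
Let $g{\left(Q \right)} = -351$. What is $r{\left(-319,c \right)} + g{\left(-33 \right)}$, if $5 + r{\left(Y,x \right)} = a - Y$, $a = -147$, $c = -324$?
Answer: $-184$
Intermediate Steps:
$r{\left(Y,x \right)} = -152 - Y$ ($r{\left(Y,x \right)} = -5 - \left(147 + Y\right) = -152 - Y$)
$r{\left(-319,c \right)} + g{\left(-33 \right)} = \left(-152 - -319\right) - 351 = \left(-152 + 319\right) - 351 = 167 - 351 = -184$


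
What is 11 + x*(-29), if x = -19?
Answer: 562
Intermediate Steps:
11 + x*(-29) = 11 - 19*(-29) = 11 + 551 = 562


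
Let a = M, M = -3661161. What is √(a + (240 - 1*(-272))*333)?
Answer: I*√3490665 ≈ 1868.3*I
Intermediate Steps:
a = -3661161
√(a + (240 - 1*(-272))*333) = √(-3661161 + (240 - 1*(-272))*333) = √(-3661161 + (240 + 272)*333) = √(-3661161 + 512*333) = √(-3661161 + 170496) = √(-3490665) = I*√3490665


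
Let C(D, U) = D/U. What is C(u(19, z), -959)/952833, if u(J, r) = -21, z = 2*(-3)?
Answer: 1/43512707 ≈ 2.2982e-8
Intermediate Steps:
z = -6
C(u(19, z), -959)/952833 = -21/(-959)/952833 = -21*(-1/959)*(1/952833) = (3/137)*(1/952833) = 1/43512707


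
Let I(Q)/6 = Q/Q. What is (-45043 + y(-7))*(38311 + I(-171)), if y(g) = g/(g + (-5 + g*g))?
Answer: -63859035566/37 ≈ -1.7259e+9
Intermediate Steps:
y(g) = g/(-5 + g + g**2) (y(g) = g/(g + (-5 + g**2)) = g/(-5 + g + g**2))
I(Q) = 6 (I(Q) = 6*(Q/Q) = 6*1 = 6)
(-45043 + y(-7))*(38311 + I(-171)) = (-45043 - 7/(-5 - 7 + (-7)**2))*(38311 + 6) = (-45043 - 7/(-5 - 7 + 49))*38317 = (-45043 - 7/37)*38317 = -1666598/37*38317 = -63859035566/37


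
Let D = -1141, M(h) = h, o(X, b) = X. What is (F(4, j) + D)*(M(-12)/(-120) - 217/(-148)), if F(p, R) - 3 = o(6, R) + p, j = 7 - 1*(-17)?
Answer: -326838/185 ≈ -1766.7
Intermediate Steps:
j = 24 (j = 7 + 17 = 24)
F(p, R) = 9 + p (F(p, R) = 3 + (6 + p) = 9 + p)
(F(4, j) + D)*(M(-12)/(-120) - 217/(-148)) = ((9 + 4) - 1141)*(-12/(-120) - 217/(-148)) = (13 - 1141)*(-12*(-1/120) - 217*(-1/148)) = -1128*(⅒ + 217/148) = -1128*1159/740 = -326838/185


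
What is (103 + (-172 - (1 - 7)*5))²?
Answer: 1521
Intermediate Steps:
(103 + (-172 - (1 - 7)*5))² = (103 + (-172 - (-6)*5))² = (103 + (-172 - 1*(-30)))² = (103 + (-172 + 30))² = (103 - 142)² = (-39)² = 1521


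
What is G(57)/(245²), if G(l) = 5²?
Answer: 1/2401 ≈ 0.00041649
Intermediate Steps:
G(l) = 25
G(57)/(245²) = 25/(245²) = 25/60025 = 25*(1/60025) = 1/2401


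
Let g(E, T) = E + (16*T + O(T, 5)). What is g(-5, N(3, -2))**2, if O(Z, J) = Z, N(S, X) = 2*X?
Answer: 5329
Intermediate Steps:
g(E, T) = E + 17*T (g(E, T) = E + (16*T + T) = E + 17*T)
g(-5, N(3, -2))**2 = (-5 + 17*(2*(-2)))**2 = (-5 + 17*(-4))**2 = (-5 - 68)**2 = (-73)**2 = 5329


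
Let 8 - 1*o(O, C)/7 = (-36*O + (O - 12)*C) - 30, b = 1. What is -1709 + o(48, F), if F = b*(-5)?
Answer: 11913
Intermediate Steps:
F = -5 (F = 1*(-5) = -5)
o(O, C) = 266 + 252*O - 7*C*(-12 + O) (o(O, C) = 56 - 7*((-36*O + (O - 12)*C) - 30) = 56 - 7*((-36*O + (-12 + O)*C) - 30) = 56 - 7*((-36*O + C*(-12 + O)) - 30) = 56 - 7*(-30 - 36*O + C*(-12 + O)) = 56 + (210 + 252*O - 7*C*(-12 + O)) = 266 + 252*O - 7*C*(-12 + O))
-1709 + o(48, F) = -1709 + (266 + 84*(-5) + 252*48 - 7*(-5)*48) = -1709 + (266 - 420 + 12096 + 1680) = -1709 + 13622 = 11913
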